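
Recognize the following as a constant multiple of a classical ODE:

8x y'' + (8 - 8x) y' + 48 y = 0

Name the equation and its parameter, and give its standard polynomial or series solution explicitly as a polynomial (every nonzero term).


All three coefficients share the factor 8; dividing through by 8 gives  x y'' + (1 - x) y' + 6 y = 0.
This matches the Laguerre equation x y'' + (1 - x) y' + n y = 0 with n = 6; the polynomial solution is L_6(x).
With y = sum_k a_k x^k, matching x^k gives (k+1)k a_{k+1} + (k+1) a_{k+1} - k a_k + n a_k = 0, i.e. (k+1)^2 a_{k+1} = (k - n) a_k = (k - 6) a_k. The right side vanishes at k = 6, so the series terminates at degree 6.
Standard normalization L_n(0) = 1 gives a_0 = 1. Work upward with a_{k+1} = (k - 6) a_k / (k+1)^2:
  a_1 = (0 - 6)(1) / 1^2 = -6/1 = -6
  a_2 = (1 - 6)(-6) / 2^2 = 30/4 = 15/2
  a_3 = (2 - 6)(15/2) / 3^2 = -30/9 = -10/3
  a_4 = (3 - 6)(-10/3) / 4^2 = 10/16 = 5/8
  a_5 = (4 - 6)(5/8) / 5^2 = (-5/4)/25 = -1/20
  a_6 = (5 - 6)(-1/20) / 6^2 = (1/20)/36 = 1/720
Hence L_6(x) = x^6/720 - x^5/20 + 5 x^4/8 - 10 x^3/3 + 15 x^2/2 - 6 x + 1.

L_6(x); series = x^6/720 - x^5/20 + 5 x^4/8 - 10 x^3/3 + 15 x^2/2 - 6 x + 1


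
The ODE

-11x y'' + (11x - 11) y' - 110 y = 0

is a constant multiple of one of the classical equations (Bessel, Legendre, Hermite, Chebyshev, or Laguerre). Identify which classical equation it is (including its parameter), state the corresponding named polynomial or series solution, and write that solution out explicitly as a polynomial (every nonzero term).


All three coefficients share the factor -11; dividing through by -11 gives  x y'' + (1 - x) y' + 10 y = 0.
This matches the Laguerre equation x y'' + (1 - x) y' + n y = 0 with n = 10; the polynomial solution is L_10(x).
With y = sum_k a_k x^k, matching x^k gives (k+1)k a_{k+1} + (k+1) a_{k+1} - k a_k + n a_k = 0, i.e. (k+1)^2 a_{k+1} = (k - n) a_k = (k - 10) a_k. The right side vanishes at k = 10, so the series terminates at degree 10.
Standard normalization L_n(0) = 1 gives a_0 = 1. Work upward with a_{k+1} = (k - 10) a_k / (k+1)^2:
  a_1 = (0 - 10)(1) / 1^2 = -10/1 = -10
  a_2 = (1 - 10)(-10) / 2^2 = 90/4 = 45/2
  a_3 = (2 - 10)(45/2) / 3^2 = -180/9 = -20
  a_4 = (3 - 10)(-20) / 4^2 = 140/16 = 35/4
  a_5 = (4 - 10)(35/4) / 5^2 = (-105/2)/25 = -21/10
  a_6 = (5 - 10)(-21/10) / 6^2 = (21/2)/36 = 7/24
  a_7 = (6 - 10)(7/24) / 7^2 = (-7/6)/49 = -1/42
  a_8 = (7 - 10)(-1/42) / 8^2 = (1/14)/64 = 1/896
  a_9 = (8 - 10)(1/896) / 9^2 = (-1/448)/81 = -1/36288
  a_10 = (9 - 10)(-1/36288) / 10^2 = (1/36288)/100 = 1/3628800
Hence L_10(x) = x^10/3628800 - x^9/36288 + x^8/896 - x^7/42 + 7 x^6/24 - 21 x^5/10 + 35 x^4/4 - 20 x^3 + 45 x^2/2 - 10 x + 1.

L_10(x); series = x^10/3628800 - x^9/36288 + x^8/896 - x^7/42 + 7 x^6/24 - 21 x^5/10 + 35 x^4/4 - 20 x^3 + 45 x^2/2 - 10 x + 1


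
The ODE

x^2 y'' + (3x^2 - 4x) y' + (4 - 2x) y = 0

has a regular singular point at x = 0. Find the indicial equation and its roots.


Divide by x^2 to reach normal form y'' + P_1(x) y' + P_2(x) y = 0 with P_1(x) = 3 - 4/x and P_2(x) = -2/x + 4/x^2.
x = 0 is a singular point because the y'-coefficient 3 - 4/x has a pole at x = 0 and the y-coefficient -2/x + 4/x^2 has a pole at x = 0.
It is a regular singular point because x P_1(x) = p(x) = 3x - 4 and x^2 P_2(x) = q(x) = 4 - 2x are polynomials, hence analytic at x = 0.
p(0) = -4,  q(0) = 4.
Indicial equation: r(r-1) + p(0) r + q(0) = 0, i.e. r^2 + (p(0) - 1) r + q(0) = 0, i.e. r^2 - 5 r + 4 = 0.
Discriminant: (-5)^2 - 4(4) = 9, so r = (5 ± 3)/2.
Solving: r_1 = 4, r_2 = 1.

indicial: r^2 - 5 r + 4 = 0; roots r_1 = 4, r_2 = 1


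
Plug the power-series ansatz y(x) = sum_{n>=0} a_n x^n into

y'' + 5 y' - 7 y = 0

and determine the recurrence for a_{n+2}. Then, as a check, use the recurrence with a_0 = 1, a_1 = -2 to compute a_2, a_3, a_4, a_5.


Substitute y = sum_n a_n x^n.
y''(x) has coefficient (n+2)(n+1) a_{n+2} at x^n;
5 y'(x) has coefficient 5 (n+1) a_{n+1} at x^n;
-7 y(x) has coefficient -7 a_n at x^n.
Matching x^n: (n+2)(n+1) a_{n+2} + 5 (n+1) a_{n+1} - 7 a_n = 0.
Thus a_{n+2} = [-5 (n+1) a_{n+1} + 7 a_n] / ((n+1)(n+2)).

Check with a_0 = 1, a_1 = -2 (apply the recurrence for n = 0, 1, 2, 3): a_0 = 1, a_1 = -2, a_2 = 17/2, a_3 = -33/2, a_4 = 307/12, a_5 = -3763/120.

a_(n+2) = [-5 (n+1) a_(n+1) + 7 a_n] / ((n+1)(n+2)); check: a_0 = 1, a_1 = -2, a_2 = 17/2, a_3 = -33/2, a_4 = 307/12, a_5 = -3763/120


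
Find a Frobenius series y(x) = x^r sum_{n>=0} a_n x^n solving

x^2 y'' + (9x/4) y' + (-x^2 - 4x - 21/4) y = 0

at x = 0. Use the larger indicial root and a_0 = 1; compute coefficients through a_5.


Write in Frobenius form y'' + (p(x)/x) y' + (q(x)/x^2) y = 0:
  p(x) = 9/4,  q(x) = -x^2 - 4x - 21/4.
Indicial equation: r(r-1) + (9/4) r + (-21/4) = 0 -> roots r_1 = 7/4, r_2 = -3.
Take r = r_1 = 7/4. Let y(x) = x^r sum_{n>=0} a_n x^n with a_0 = 1.
Substitute y = x^r sum a_n x^n and match x^{r+n}. The recurrence is
  D(n) a_n - 4 a_{n-1} - 1 a_{n-2} = 0,  where D(n) = (r+n)(r+n-1) + (9/4)(r+n) + (-21/4).
  a_n = [4 a_{n-1} + 1 a_{n-2}] / D(n).
Since the indicial polynomial factors as (r - r_1)(r - r_2), D(n) = (r_1 + n - r_1)(r_1 + n - r_2) = n(n + 19/4).
Evaluating step by step (a_0 = 1):
  n = 1: D(1) = 1(1 + 19/4) = 23/4; numerator = 4(1) = 4; a_1 = (4)/(23/4) = 16/23
  n = 2: D(2) = 2(2 + 19/4) = 27/2; numerator = 4(16/23) + 1(1) = 87/23; a_2 = (87/23)/(27/2) = 58/207
  n = 3: D(3) = 3(3 + 19/4) = 93/4; numerator = 4(58/207) + 1(16/23) = 376/207; a_3 = (376/207)/(93/4) = 1504/19251
  n = 4: D(4) = 4(4 + 19/4) = 35; numerator = 4(1504/19251) + 1(58/207) = 11410/19251; a_4 = (11410/19251)/(35) = 326/19251
  n = 5: D(5) = 5(5 + 19/4) = 195/4; numerator = 4(326/19251) + 1(1504/19251) = 104/713; a_5 = (104/713)/(195/4) = 32/10695

r = 7/4; a_0 = 1; a_1 = 16/23; a_2 = 58/207; a_3 = 1504/19251; a_4 = 326/19251; a_5 = 32/10695


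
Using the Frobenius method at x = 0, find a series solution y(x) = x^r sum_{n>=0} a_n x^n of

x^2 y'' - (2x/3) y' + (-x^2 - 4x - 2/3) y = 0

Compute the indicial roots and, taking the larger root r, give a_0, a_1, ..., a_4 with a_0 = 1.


Write in Frobenius form y'' + (p(x)/x) y' + (q(x)/x^2) y = 0:
  p(x) = -2/3,  q(x) = -x^2 - 4x - 2/3.
Indicial equation: r(r-1) + (-2/3) r + (-2/3) = 0 -> roots r_1 = 2, r_2 = -1/3.
Take r = r_1 = 2. Let y(x) = x^r sum_{n>=0} a_n x^n with a_0 = 1.
Substitute y = x^r sum a_n x^n and match x^{r+n}. The recurrence is
  D(n) a_n - 4 a_{n-1} - 1 a_{n-2} = 0,  where D(n) = (r+n)(r+n-1) + (-2/3)(r+n) + (-2/3).
  a_n = [4 a_{n-1} + 1 a_{n-2}] / D(n).
Since the indicial polynomial factors as (r - r_1)(r - r_2), D(n) = (r_1 + n - r_1)(r_1 + n - r_2) = n(n + 7/3).
Evaluating step by step (a_0 = 1):
  n = 1: D(1) = 1(1 + 7/3) = 10/3; numerator = 4(1) = 4; a_1 = (4)/(10/3) = 6/5
  n = 2: D(2) = 2(2 + 7/3) = 26/3; numerator = 4(6/5) + 1(1) = 29/5; a_2 = (29/5)/(26/3) = 87/130
  n = 3: D(3) = 3(3 + 7/3) = 16; numerator = 4(87/130) + 1(6/5) = 252/65; a_3 = (252/65)/(16) = 63/260
  n = 4: D(4) = 4(4 + 7/3) = 76/3; numerator = 4(63/260) + 1(87/130) = 213/130; a_4 = (213/130)/(76/3) = 639/9880

r = 2; a_0 = 1; a_1 = 6/5; a_2 = 87/130; a_3 = 63/260; a_4 = 639/9880


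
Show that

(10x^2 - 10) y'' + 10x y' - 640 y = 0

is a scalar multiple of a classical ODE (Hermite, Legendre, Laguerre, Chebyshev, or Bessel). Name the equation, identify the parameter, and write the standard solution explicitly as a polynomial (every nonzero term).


All three coefficients share the factor -10; dividing through by -10 gives  (1 - x^2) y'' - x y' + 64 y = 0.
This matches the Chebyshev equation (1 - x^2) y'' - x y' + n^2 y = 0 (note the -x y' term, not -2x y') with n^2 = 64, so n = 8; the polynomial solution is T_8(x).
With y = sum_k a_k x^k, matching x^k gives (k+2)(k+1) a_{k+2} = (k^2 - n^2) a_k = (k - 8)(k + 8) a_k. The right side vanishes at k = 8, so the series with the parity of 8 terminates at degree 8.
Standard normalization: leading coefficient of T_n is 2^(n-1), so a_8 = 2^7 = 128. Work downward with a_k = (k+1)(k+2) a_{k+2} / ((k - 8)(k + 8)):
  a_6 = (7)(8)(128) / ((6 - 8)(6 + 8)) = 7168/(-28) = -256
  a_4 = (5)(6)(-256) / ((4 - 8)(4 + 8)) = -7680/(-48) = 160
  a_2 = (3)(4)(160) / ((2 - 8)(2 + 8)) = 1920/(-60) = -32
  a_0 = (1)(2)(-32) / ((0 - 8)(0 + 8)) = -64/(-64) = 1
Hence T_8(x) = 128 x^8 - 256 x^6 + 160 x^4 - 32 x^2 + 1.

T_8(x); series = 128 x^8 - 256 x^6 + 160 x^4 - 32 x^2 + 1


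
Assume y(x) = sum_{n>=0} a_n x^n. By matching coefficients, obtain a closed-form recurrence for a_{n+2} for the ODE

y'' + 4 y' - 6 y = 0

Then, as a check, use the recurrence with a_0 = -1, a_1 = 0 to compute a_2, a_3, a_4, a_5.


Substitute y = sum_n a_n x^n.
y''(x) has coefficient (n+2)(n+1) a_{n+2} at x^n;
4 y'(x) has coefficient 4 (n+1) a_{n+1} at x^n;
-6 y(x) has coefficient -6 a_n at x^n.
Matching x^n: (n+2)(n+1) a_{n+2} + 4 (n+1) a_{n+1} - 6 a_n = 0.
Thus a_{n+2} = [-4 (n+1) a_{n+1} + 6 a_n] / ((n+1)(n+2)).

Check with a_0 = -1, a_1 = 0 (apply the recurrence for n = 0, 1, 2, 3): a_0 = -1, a_1 = 0, a_2 = -3, a_3 = 4, a_4 = -11/2, a_5 = 28/5.

a_(n+2) = [-4 (n+1) a_(n+1) + 6 a_n] / ((n+1)(n+2)); check: a_0 = -1, a_1 = 0, a_2 = -3, a_3 = 4, a_4 = -11/2, a_5 = 28/5


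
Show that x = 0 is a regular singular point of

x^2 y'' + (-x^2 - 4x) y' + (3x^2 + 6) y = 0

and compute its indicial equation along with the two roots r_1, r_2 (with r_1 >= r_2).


Divide by x^2 to reach normal form y'' + P_1(x) y' + P_2(x) y = 0 with P_1(x) = -1 - 4/x and P_2(x) = 3 + 6/x^2.
x = 0 is a singular point because the y'-coefficient -1 - 4/x has a pole at x = 0 and the y-coefficient 3 + 6/x^2 has a pole at x = 0.
It is a regular singular point because x P_1(x) = p(x) = -x - 4 and x^2 P_2(x) = q(x) = 3x^2 + 6 are polynomials, hence analytic at x = 0.
p(0) = -4,  q(0) = 6.
Indicial equation: r(r-1) + p(0) r + q(0) = 0, i.e. r^2 + (p(0) - 1) r + q(0) = 0, i.e. r^2 - 5 r + 6 = 0.
Discriminant: (-5)^2 - 4(6) = 1, so r = (5 ± 1)/2.
Solving: r_1 = 3, r_2 = 2.

indicial: r^2 - 5 r + 6 = 0; roots r_1 = 3, r_2 = 2


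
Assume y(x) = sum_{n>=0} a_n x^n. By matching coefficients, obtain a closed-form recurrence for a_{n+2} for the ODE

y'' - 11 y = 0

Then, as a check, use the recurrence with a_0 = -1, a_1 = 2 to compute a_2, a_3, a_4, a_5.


Substitute y = sum_n a_n x^n into y'' + (const) y = 0.
y''(x) = sum_{n>=0} (n+2)(n+1) a_{n+2} x^n.
The ODE becomes sum_n [(n+2)(n+1) a_{n+2} - 11 a_n] x^n = 0.
Setting each coefficient to zero gives the recurrence:
  (n+2)(n+1) a_{n+2} - 11 a_n = 0,
  a_{n+2} = 11 / ((n+1)(n+2)) a_n.

Check with a_0 = -1, a_1 = 2 (apply the recurrence for n = 0, 1, 2, 3): a_0 = -1, a_1 = 2, a_2 = -11/2, a_3 = 11/3, a_4 = -121/24, a_5 = 121/60.

a_{n+2} = 11/((n+1)(n+2)) * a_n; check: a_0 = -1, a_1 = 2, a_2 = -11/2, a_3 = 11/3, a_4 = -121/24, a_5 = 121/60


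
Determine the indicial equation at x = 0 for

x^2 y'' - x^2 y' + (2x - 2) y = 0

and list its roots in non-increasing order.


Divide by x^2 to reach normal form y'' + P_1(x) y' + P_2(x) y = 0 with P_1(x) = -1 and P_2(x) = 2/x - 2/x^2.
x = 0 is a singular point because the y-coefficient 2/x - 2/x^2 has a pole at x = 0.
It is a regular singular point because x P_1(x) = p(x) = -x and x^2 P_2(x) = q(x) = 2x - 2 are polynomials, hence analytic at x = 0.
p(0) = 0,  q(0) = -2.
Indicial equation: r(r-1) + p(0) r + q(0) = 0, i.e. r^2 + (p(0) - 1) r + q(0) = 0, i.e. r^2 - 1 r - 2 = 0.
Discriminant: (-1)^2 - 4(-2) = 9, so r = (1 ± 3)/2.
Solving: r_1 = 2, r_2 = -1.

indicial: r^2 - 1 r - 2 = 0; roots r_1 = 2, r_2 = -1


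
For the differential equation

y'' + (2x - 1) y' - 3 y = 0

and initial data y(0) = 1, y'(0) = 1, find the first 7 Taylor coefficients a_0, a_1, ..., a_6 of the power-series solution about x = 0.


Ansatz: y(x) = sum_{n>=0} a_n x^n, so y'(x) = sum_{n>=1} n a_n x^(n-1) and y''(x) = sum_{n>=2} n(n-1) a_n x^(n-2).
Substitute into P(x) y'' + Q(x) y' + R(x) y = 0 with P(x) = 1, Q(x) = 2x - 1, R(x) = -3, and match powers of x.
Initial conditions: a_0 = 1, a_1 = 1.
Setting the coefficient of each power of x to zero and solving order by order (substituting the coefficients already found):
  x^0: 2 a_2 - a_1 - 3 a_0 = 0  ->  2 a_2 = a_1 + 3 a_0 = 4  ->  a_2 = 2
  x^1: 6 a_3 - 2 a_2 - a_1 = 0  ->  6 a_3 = 2 a_2 + a_1 = 5  ->  a_3 = 5/6
  x^2: 12 a_4 - 3 a_3 + a_2 = 0  ->  12 a_4 = 3 a_3 - a_2 = 1/2  ->  a_4 = 1/24
  x^3: 20 a_5 - 4 a_4 + 3 a_3 = 0  ->  20 a_5 = 4 a_4 - 3 a_3 = -7/3  ->  a_5 = -7/60
  x^4: 30 a_6 - 5 a_5 + 5 a_4 = 0  ->  30 a_6 = 5 a_5 - 5 a_4 = -19/24  ->  a_6 = -19/720
Truncated series: y(x) = 1 + x + 2 x^2 + (5/6) x^3 + (1/24) x^4 - (7/60) x^5 - (19/720) x^6 + O(x^7).

a_0 = 1; a_1 = 1; a_2 = 2; a_3 = 5/6; a_4 = 1/24; a_5 = -7/60; a_6 = -19/720


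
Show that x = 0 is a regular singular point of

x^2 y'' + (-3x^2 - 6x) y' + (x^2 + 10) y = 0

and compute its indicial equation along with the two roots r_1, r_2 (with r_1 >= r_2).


Divide by x^2 to reach normal form y'' + P_1(x) y' + P_2(x) y = 0 with P_1(x) = -3 - 6/x and P_2(x) = 1 + 10/x^2.
x = 0 is a singular point because the y'-coefficient -3 - 6/x has a pole at x = 0 and the y-coefficient 1 + 10/x^2 has a pole at x = 0.
It is a regular singular point because x P_1(x) = p(x) = -3x - 6 and x^2 P_2(x) = q(x) = x^2 + 10 are polynomials, hence analytic at x = 0.
p(0) = -6,  q(0) = 10.
Indicial equation: r(r-1) + p(0) r + q(0) = 0, i.e. r^2 + (p(0) - 1) r + q(0) = 0, i.e. r^2 - 7 r + 10 = 0.
Discriminant: (-7)^2 - 4(10) = 9, so r = (7 ± 3)/2.
Solving: r_1 = 5, r_2 = 2.

indicial: r^2 - 7 r + 10 = 0; roots r_1 = 5, r_2 = 2


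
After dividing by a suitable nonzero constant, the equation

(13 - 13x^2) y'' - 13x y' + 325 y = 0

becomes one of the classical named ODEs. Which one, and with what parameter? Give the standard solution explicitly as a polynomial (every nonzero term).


All three coefficients share the factor 13; dividing through by 13 gives  (1 - x^2) y'' - x y' + 25 y = 0.
This matches the Chebyshev equation (1 - x^2) y'' - x y' + n^2 y = 0 (note the -x y' term, not -2x y') with n^2 = 25, so n = 5; the polynomial solution is T_5(x).
With y = sum_k a_k x^k, matching x^k gives (k+2)(k+1) a_{k+2} = (k^2 - n^2) a_k = (k - 5)(k + 5) a_k. The right side vanishes at k = 5, so the series with the parity of 5 terminates at degree 5.
Standard normalization: leading coefficient of T_n is 2^(n-1), so a_5 = 2^4 = 16. Work downward with a_k = (k+1)(k+2) a_{k+2} / ((k - 5)(k + 5)):
  a_3 = (4)(5)(16) / ((3 - 5)(3 + 5)) = 320/(-16) = -20
  a_1 = (2)(3)(-20) / ((1 - 5)(1 + 5)) = -120/(-24) = 5
Hence T_5(x) = 16 x^5 - 20 x^3 + 5 x.

T_5(x); series = 16 x^5 - 20 x^3 + 5 x


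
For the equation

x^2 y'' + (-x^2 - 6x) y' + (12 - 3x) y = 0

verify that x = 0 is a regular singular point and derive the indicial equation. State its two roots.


Divide by x^2 to reach normal form y'' + P_1(x) y' + P_2(x) y = 0 with P_1(x) = -1 - 6/x and P_2(x) = -3/x + 12/x^2.
x = 0 is a singular point because the y'-coefficient -1 - 6/x has a pole at x = 0 and the y-coefficient -3/x + 12/x^2 has a pole at x = 0.
It is a regular singular point because x P_1(x) = p(x) = -x - 6 and x^2 P_2(x) = q(x) = 12 - 3x are polynomials, hence analytic at x = 0.
p(0) = -6,  q(0) = 12.
Indicial equation: r(r-1) + p(0) r + q(0) = 0, i.e. r^2 + (p(0) - 1) r + q(0) = 0, i.e. r^2 - 7 r + 12 = 0.
Discriminant: (-7)^2 - 4(12) = 1, so r = (7 ± 1)/2.
Solving: r_1 = 4, r_2 = 3.

indicial: r^2 - 7 r + 12 = 0; roots r_1 = 4, r_2 = 3


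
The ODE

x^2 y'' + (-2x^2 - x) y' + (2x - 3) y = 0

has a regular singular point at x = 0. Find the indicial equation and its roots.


Divide by x^2 to reach normal form y'' + P_1(x) y' + P_2(x) y = 0 with P_1(x) = -2 - 1/x and P_2(x) = 2/x - 3/x^2.
x = 0 is a singular point because the y'-coefficient -2 - 1/x has a pole at x = 0 and the y-coefficient 2/x - 3/x^2 has a pole at x = 0.
It is a regular singular point because x P_1(x) = p(x) = -2x - 1 and x^2 P_2(x) = q(x) = 2x - 3 are polynomials, hence analytic at x = 0.
p(0) = -1,  q(0) = -3.
Indicial equation: r(r-1) + p(0) r + q(0) = 0, i.e. r^2 + (p(0) - 1) r + q(0) = 0, i.e. r^2 - 2 r - 3 = 0.
Discriminant: (-2)^2 - 4(-3) = 16, so r = (2 ± 4)/2.
Solving: r_1 = 3, r_2 = -1.

indicial: r^2 - 2 r - 3 = 0; roots r_1 = 3, r_2 = -1


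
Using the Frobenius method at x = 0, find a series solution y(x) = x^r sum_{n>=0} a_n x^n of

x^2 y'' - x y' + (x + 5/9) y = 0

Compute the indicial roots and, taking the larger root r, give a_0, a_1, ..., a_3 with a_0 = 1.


Write in Frobenius form y'' + (p(x)/x) y' + (q(x)/x^2) y = 0:
  p(x) = -1,  q(x) = x + 5/9.
Indicial equation: r(r-1) + (-1) r + (5/9) = 0 -> roots r_1 = 5/3, r_2 = 1/3.
Take r = r_1 = 5/3. Let y(x) = x^r sum_{n>=0} a_n x^n with a_0 = 1.
Substitute y = x^r sum a_n x^n and match x^{r+n}. The recurrence is
  D(n) a_n + 1 a_{n-1} = 0,  where D(n) = (r+n)(r+n-1) + (-1)(r+n) + (5/9).
  a_n = -1 / D(n) * a_{n-1}.
Since the indicial polynomial factors as (r - r_1)(r - r_2), D(n) = (r_1 + n - r_1)(r_1 + n - r_2) = n(n + 4/3).
Evaluating step by step (a_0 = 1):
  n = 1: D(1) = 1(1 + 4/3) = 7/3; numerator = -1(1) = -1; a_1 = (-1)/(7/3) = -3/7
  n = 2: D(2) = 2(2 + 4/3) = 20/3; numerator = -1(-3/7) = 3/7; a_2 = (3/7)/(20/3) = 9/140
  n = 3: D(3) = 3(3 + 4/3) = 13; numerator = -1(9/140) = -9/140; a_3 = (-9/140)/(13) = -9/1820

r = 5/3; a_0 = 1; a_1 = -3/7; a_2 = 9/140; a_3 = -9/1820


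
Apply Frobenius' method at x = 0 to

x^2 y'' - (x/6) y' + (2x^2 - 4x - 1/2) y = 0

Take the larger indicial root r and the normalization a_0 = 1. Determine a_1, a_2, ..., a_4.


Write in Frobenius form y'' + (p(x)/x) y' + (q(x)/x^2) y = 0:
  p(x) = -1/6,  q(x) = 2x^2 - 4x - 1/2.
Indicial equation: r(r-1) + (-1/6) r + (-1/2) = 0 -> roots r_1 = 3/2, r_2 = -1/3.
Take r = r_1 = 3/2. Let y(x) = x^r sum_{n>=0} a_n x^n with a_0 = 1.
Substitute y = x^r sum a_n x^n and match x^{r+n}. The recurrence is
  D(n) a_n - 4 a_{n-1} + 2 a_{n-2} = 0,  where D(n) = (r+n)(r+n-1) + (-1/6)(r+n) + (-1/2).
  a_n = [4 a_{n-1} - 2 a_{n-2}] / D(n).
Since the indicial polynomial factors as (r - r_1)(r - r_2), D(n) = (r_1 + n - r_1)(r_1 + n - r_2) = n(n + 11/6).
Evaluating step by step (a_0 = 1):
  n = 1: D(1) = 1(1 + 11/6) = 17/6; numerator = 4(1) = 4; a_1 = (4)/(17/6) = 24/17
  n = 2: D(2) = 2(2 + 11/6) = 23/3; numerator = 4(24/17) - 2(1) = 62/17; a_2 = (62/17)/(23/3) = 186/391
  n = 3: D(3) = 3(3 + 11/6) = 29/2; numerator = 4(186/391) - 2(24/17) = -360/391; a_3 = (-360/391)/(29/2) = -720/11339
  n = 4: D(4) = 4(4 + 11/6) = 70/3; numerator = 4(-720/11339) - 2(186/391) = -804/667; a_4 = (-804/667)/(70/3) = -1206/23345

r = 3/2; a_0 = 1; a_1 = 24/17; a_2 = 186/391; a_3 = -720/11339; a_4 = -1206/23345


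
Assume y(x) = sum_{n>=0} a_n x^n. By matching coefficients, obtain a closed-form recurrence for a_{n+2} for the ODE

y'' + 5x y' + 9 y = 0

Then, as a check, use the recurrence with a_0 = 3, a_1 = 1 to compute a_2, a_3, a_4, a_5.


Substitute y = sum_n a_n x^n.
y''(x) has coefficient (n+2)(n+1) a_{n+2} at x^n;
5 x y'(x) has coefficient 5 n a_n at x^n (shift);
9 y(x) has coefficient 9 a_n at x^n.
Matching x^n: (n+2)(n+1) a_{n+2} + (5n + 9) a_n = 0.
Thus a_{n+2} = (-5n - 9) / ((n+1)(n+2)) * a_n.

Check with a_0 = 3, a_1 = 1 (apply the recurrence for n = 0, 1, 2, 3): a_0 = 3, a_1 = 1, a_2 = -27/2, a_3 = -7/3, a_4 = 171/8, a_5 = 14/5.

a_(n+2) = (-5n - 9) / ((n+1)(n+2)) * a_n; check: a_0 = 3, a_1 = 1, a_2 = -27/2, a_3 = -7/3, a_4 = 171/8, a_5 = 14/5


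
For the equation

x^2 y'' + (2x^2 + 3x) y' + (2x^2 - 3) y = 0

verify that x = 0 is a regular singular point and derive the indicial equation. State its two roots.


Divide by x^2 to reach normal form y'' + P_1(x) y' + P_2(x) y = 0 with P_1(x) = 2 + 3/x and P_2(x) = 2 - 3/x^2.
x = 0 is a singular point because the y'-coefficient 2 + 3/x has a pole at x = 0 and the y-coefficient 2 - 3/x^2 has a pole at x = 0.
It is a regular singular point because x P_1(x) = p(x) = 2x + 3 and x^2 P_2(x) = q(x) = 2x^2 - 3 are polynomials, hence analytic at x = 0.
p(0) = 3,  q(0) = -3.
Indicial equation: r(r-1) + p(0) r + q(0) = 0, i.e. r^2 + (p(0) - 1) r + q(0) = 0, i.e. r^2 + 2 r - 3 = 0.
Discriminant: (2)^2 - 4(-3) = 16, so r = (-2 ± 4)/2.
Solving: r_1 = 1, r_2 = -3.

indicial: r^2 + 2 r - 3 = 0; roots r_1 = 1, r_2 = -3


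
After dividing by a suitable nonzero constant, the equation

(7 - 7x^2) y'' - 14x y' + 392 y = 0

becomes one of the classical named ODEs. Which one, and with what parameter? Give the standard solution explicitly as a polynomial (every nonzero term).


All three coefficients share the factor 7; dividing through by 7 gives  (1 - x^2) y'' - 2x y' + 56 y = 0.
This matches the Legendre equation (1 - x^2) y'' - 2x y' + n(n+1) y = 0 (note the -2x y' term) with n(n+1) = 56, so n = 7; the polynomial solution is P_7(x).
With y = sum_k a_k x^k, matching x^k gives (k+2)(k+1) a_{k+2} = [k(k+1) - n(n+1)] a_k = (k - 7)(k + 8) a_k. The right side vanishes at k = 7, so the series with the parity of 7 terminates at degree 7.
Standard normalization (P_n(1) = 1): leading coefficient (2n)!/(2^n (n!)^2) = 87178291200/(128*25401600) = 429/16, so a_7 = 429/16. Work downward with a_k = (k+1)(k+2) a_{k+2} / ((k - 7)(k + 8)):
  a_5 = (6)(7)(429/16) / ((5 - 7)(5 + 8)) = (9009/8)/(-26) = -693/16
  a_3 = (4)(5)(-693/16) / ((3 - 7)(3 + 8)) = (-3465/4)/(-44) = 315/16
  a_1 = (2)(3)(315/16) / ((1 - 7)(1 + 8)) = (945/8)/(-54) = -35/16
Hence P_7(x) = 429 x^7/16 - 693 x^5/16 + 315 x^3/16 - 35 x/16.

P_7(x); series = 429 x^7/16 - 693 x^5/16 + 315 x^3/16 - 35 x/16


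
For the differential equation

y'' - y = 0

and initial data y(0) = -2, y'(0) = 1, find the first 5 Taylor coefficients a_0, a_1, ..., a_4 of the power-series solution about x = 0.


Ansatz: y(x) = sum_{n>=0} a_n x^n, so y'(x) = sum_{n>=1} n a_n x^(n-1) and y''(x) = sum_{n>=2} n(n-1) a_n x^(n-2).
Substitute into P(x) y'' + Q(x) y' + R(x) y = 0 with P(x) = 1, Q(x) = 0, R(x) = -1, and match powers of x.
Initial conditions: a_0 = -2, a_1 = 1.
Setting the coefficient of each power of x to zero and solving order by order (substituting the coefficients already found):
  x^0: 2 a_2 - a_0 = 0  ->  2 a_2 = a_0 = -2  ->  a_2 = -1
  x^1: 6 a_3 - a_1 = 0  ->  6 a_3 = a_1 = 1  ->  a_3 = 1/6
  x^2: 12 a_4 - a_2 = 0  ->  12 a_4 = a_2 = -1  ->  a_4 = -1/12
Truncated series: y(x) = -2 + x - x^2 + (1/6) x^3 - (1/12) x^4 + O(x^5).

a_0 = -2; a_1 = 1; a_2 = -1; a_3 = 1/6; a_4 = -1/12


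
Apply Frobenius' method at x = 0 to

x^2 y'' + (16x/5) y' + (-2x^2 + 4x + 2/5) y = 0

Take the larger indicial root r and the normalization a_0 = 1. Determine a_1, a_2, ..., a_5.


Write in Frobenius form y'' + (p(x)/x) y' + (q(x)/x^2) y = 0:
  p(x) = 16/5,  q(x) = -2x^2 + 4x + 2/5.
Indicial equation: r(r-1) + (16/5) r + (2/5) = 0 -> roots r_1 = -1/5, r_2 = -2.
Take r = r_1 = -1/5. Let y(x) = x^r sum_{n>=0} a_n x^n with a_0 = 1.
Substitute y = x^r sum a_n x^n and match x^{r+n}. The recurrence is
  D(n) a_n + 4 a_{n-1} - 2 a_{n-2} = 0,  where D(n) = (r+n)(r+n-1) + (16/5)(r+n) + (2/5).
  a_n = [-4 a_{n-1} + 2 a_{n-2}] / D(n).
Since the indicial polynomial factors as (r - r_1)(r - r_2), D(n) = (r_1 + n - r_1)(r_1 + n - r_2) = n(n + 9/5).
Evaluating step by step (a_0 = 1):
  n = 1: D(1) = 1(1 + 9/5) = 14/5; numerator = -4(1) = -4; a_1 = (-4)/(14/5) = -10/7
  n = 2: D(2) = 2(2 + 9/5) = 38/5; numerator = -4(-10/7) + 2(1) = 54/7; a_2 = (54/7)/(38/5) = 135/133
  n = 3: D(3) = 3(3 + 9/5) = 72/5; numerator = -4(135/133) + 2(-10/7) = -920/133; a_3 = (-920/133)/(72/5) = -575/1197
  n = 4: D(4) = 4(4 + 9/5) = 116/5; numerator = -4(-575/1197) + 2(135/133) = 4730/1197; a_4 = (4730/1197)/(116/5) = 11825/69426
  n = 5: D(5) = 5(5 + 9/5) = 34; numerator = -4(11825/69426) + 2(-575/1197) = -1000/609; a_5 = (-1000/609)/(34) = -500/10353

r = -1/5; a_0 = 1; a_1 = -10/7; a_2 = 135/133; a_3 = -575/1197; a_4 = 11825/69426; a_5 = -500/10353


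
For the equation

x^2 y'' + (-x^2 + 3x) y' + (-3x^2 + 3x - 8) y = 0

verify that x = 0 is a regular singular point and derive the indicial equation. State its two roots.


Divide by x^2 to reach normal form y'' + P_1(x) y' + P_2(x) y = 0 with P_1(x) = -1 + 3/x and P_2(x) = -3 + 3/x - 8/x^2.
x = 0 is a singular point because the y'-coefficient -1 + 3/x has a pole at x = 0 and the y-coefficient -3 + 3/x - 8/x^2 has a pole at x = 0.
It is a regular singular point because x P_1(x) = p(x) = 3 - x and x^2 P_2(x) = q(x) = -3x^2 + 3x - 8 are polynomials, hence analytic at x = 0.
p(0) = 3,  q(0) = -8.
Indicial equation: r(r-1) + p(0) r + q(0) = 0, i.e. r^2 + (p(0) - 1) r + q(0) = 0, i.e. r^2 + 2 r - 8 = 0.
Discriminant: (2)^2 - 4(-8) = 36, so r = (-2 ± 6)/2.
Solving: r_1 = 2, r_2 = -4.

indicial: r^2 + 2 r - 8 = 0; roots r_1 = 2, r_2 = -4


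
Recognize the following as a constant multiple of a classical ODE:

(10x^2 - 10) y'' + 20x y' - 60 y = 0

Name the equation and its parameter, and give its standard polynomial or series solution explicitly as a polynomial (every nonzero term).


All three coefficients share the factor -10; dividing through by -10 gives  (1 - x^2) y'' - 2x y' + 6 y = 0.
This matches the Legendre equation (1 - x^2) y'' - 2x y' + n(n+1) y = 0 (note the -2x y' term) with n(n+1) = 6, so n = 2; the polynomial solution is P_2(x).
With y = sum_k a_k x^k, matching x^k gives (k+2)(k+1) a_{k+2} = [k(k+1) - n(n+1)] a_k = (k - 2)(k + 3) a_k. The right side vanishes at k = 2, so the series with the parity of 2 terminates at degree 2.
Standard normalization (P_n(1) = 1): leading coefficient (2n)!/(2^n (n!)^2) = 24/(4*4) = 3/2, so a_2 = 3/2. Work downward with a_k = (k+1)(k+2) a_{k+2} / ((k - 2)(k + 3)):
  a_0 = (1)(2)(3/2) / ((0 - 2)(0 + 3)) = 3/(-6) = -1/2
Hence P_2(x) = 3 x^2/2 - 1/2.

P_2(x); series = 3 x^2/2 - 1/2


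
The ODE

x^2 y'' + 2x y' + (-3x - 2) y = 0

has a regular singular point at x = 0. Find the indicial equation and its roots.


Divide by x^2 to reach normal form y'' + P_1(x) y' + P_2(x) y = 0 with P_1(x) = 2/x and P_2(x) = -3/x - 2/x^2.
x = 0 is a singular point because the y'-coefficient 2/x has a pole at x = 0 and the y-coefficient -3/x - 2/x^2 has a pole at x = 0.
It is a regular singular point because x P_1(x) = p(x) = 2 and x^2 P_2(x) = q(x) = -3x - 2 are polynomials, hence analytic at x = 0.
p(0) = 2,  q(0) = -2.
Indicial equation: r(r-1) + p(0) r + q(0) = 0, i.e. r^2 + (p(0) - 1) r + q(0) = 0, i.e. r^2 + 1 r - 2 = 0.
Discriminant: (1)^2 - 4(-2) = 9, so r = (-1 ± 3)/2.
Solving: r_1 = 1, r_2 = -2.

indicial: r^2 + 1 r - 2 = 0; roots r_1 = 1, r_2 = -2


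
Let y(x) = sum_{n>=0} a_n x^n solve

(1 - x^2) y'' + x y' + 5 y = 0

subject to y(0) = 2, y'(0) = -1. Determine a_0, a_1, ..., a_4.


Ansatz: y(x) = sum_{n>=0} a_n x^n, so y'(x) = sum_{n>=1} n a_n x^(n-1) and y''(x) = sum_{n>=2} n(n-1) a_n x^(n-2).
Substitute into P(x) y'' + Q(x) y' + R(x) y = 0 with P(x) = 1 - x^2, Q(x) = x, R(x) = 5, and match powers of x.
Initial conditions: a_0 = 2, a_1 = -1.
Setting the coefficient of each power of x to zero and solving order by order (substituting the coefficients already found):
  x^0: 2 a_2 + 5 a_0 = 0  ->  2 a_2 = -5 a_0 = -10  ->  a_2 = -5
  x^1: 6 a_3 + 6 a_1 = 0  ->  6 a_3 = -6 a_1 = 6  ->  a_3 = 1
  x^2: 12 a_4 + 5 a_2 = 0  ->  12 a_4 = -5 a_2 = 25  ->  a_4 = 25/12
Truncated series: y(x) = 2 - x - 5 x^2 + x^3 + (25/12) x^4 + O(x^5).

a_0 = 2; a_1 = -1; a_2 = -5; a_3 = 1; a_4 = 25/12


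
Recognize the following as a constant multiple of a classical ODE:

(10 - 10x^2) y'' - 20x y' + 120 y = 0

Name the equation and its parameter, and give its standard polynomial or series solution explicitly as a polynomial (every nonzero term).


All three coefficients share the factor 10; dividing through by 10 gives  (1 - x^2) y'' - 2x y' + 12 y = 0.
This matches the Legendre equation (1 - x^2) y'' - 2x y' + n(n+1) y = 0 (note the -2x y' term) with n(n+1) = 12, so n = 3; the polynomial solution is P_3(x).
With y = sum_k a_k x^k, matching x^k gives (k+2)(k+1) a_{k+2} = [k(k+1) - n(n+1)] a_k = (k - 3)(k + 4) a_k. The right side vanishes at k = 3, so the series with the parity of 3 terminates at degree 3.
Standard normalization (P_n(1) = 1): leading coefficient (2n)!/(2^n (n!)^2) = 720/(8*36) = 5/2, so a_3 = 5/2. Work downward with a_k = (k+1)(k+2) a_{k+2} / ((k - 3)(k + 4)):
  a_1 = (2)(3)(5/2) / ((1 - 3)(1 + 4)) = 15/(-10) = -3/2
Hence P_3(x) = 5 x^3/2 - 3 x/2.

P_3(x); series = 5 x^3/2 - 3 x/2


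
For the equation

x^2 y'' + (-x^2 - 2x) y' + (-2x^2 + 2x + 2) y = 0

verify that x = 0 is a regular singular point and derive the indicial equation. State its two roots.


Divide by x^2 to reach normal form y'' + P_1(x) y' + P_2(x) y = 0 with P_1(x) = -1 - 2/x and P_2(x) = -2 + 2/x + 2/x^2.
x = 0 is a singular point because the y'-coefficient -1 - 2/x has a pole at x = 0 and the y-coefficient -2 + 2/x + 2/x^2 has a pole at x = 0.
It is a regular singular point because x P_1(x) = p(x) = -x - 2 and x^2 P_2(x) = q(x) = -2x^2 + 2x + 2 are polynomials, hence analytic at x = 0.
p(0) = -2,  q(0) = 2.
Indicial equation: r(r-1) + p(0) r + q(0) = 0, i.e. r^2 + (p(0) - 1) r + q(0) = 0, i.e. r^2 - 3 r + 2 = 0.
Discriminant: (-3)^2 - 4(2) = 1, so r = (3 ± 1)/2.
Solving: r_1 = 2, r_2 = 1.

indicial: r^2 - 3 r + 2 = 0; roots r_1 = 2, r_2 = 1


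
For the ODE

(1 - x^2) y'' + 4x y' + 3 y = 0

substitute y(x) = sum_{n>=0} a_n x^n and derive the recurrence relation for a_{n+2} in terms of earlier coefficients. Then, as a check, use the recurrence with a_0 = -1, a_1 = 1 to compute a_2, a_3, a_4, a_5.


Substitute y = sum_n a_n x^n.
(1 - 1 x^2) y'' contributes (n+2)(n+1) a_{n+2} - n(n-1) a_n at x^n.
4 x y'(x) contributes 4 n a_n at x^n.
3 y(x) contributes 3 a_n at x^n.
Matching x^n: (n+2)(n+1) a_{n+2} + (-n(n-1) + 4 n + 3) a_n = 0.
Thus a_{n+2} = (n(n-1) - 4 n - 3) / ((n+1)(n+2)) * a_n.

Check with a_0 = -1, a_1 = 1 (apply the recurrence for n = 0, 1, 2, 3): a_0 = -1, a_1 = 1, a_2 = 3/2, a_3 = -7/6, a_4 = -9/8, a_5 = 21/40.

a_(n+2) = (n(n-1) - 4 n - 3) / ((n+1)(n+2)) * a_n; check: a_0 = -1, a_1 = 1, a_2 = 3/2, a_3 = -7/6, a_4 = -9/8, a_5 = 21/40


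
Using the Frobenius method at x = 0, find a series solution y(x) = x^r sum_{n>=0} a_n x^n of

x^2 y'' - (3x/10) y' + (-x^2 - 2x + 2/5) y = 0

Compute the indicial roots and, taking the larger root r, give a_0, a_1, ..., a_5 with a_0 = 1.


Write in Frobenius form y'' + (p(x)/x) y' + (q(x)/x^2) y = 0:
  p(x) = -3/10,  q(x) = -x^2 - 2x + 2/5.
Indicial equation: r(r-1) + (-3/10) r + (2/5) = 0 -> roots r_1 = 4/5, r_2 = 1/2.
Take r = r_1 = 4/5. Let y(x) = x^r sum_{n>=0} a_n x^n with a_0 = 1.
Substitute y = x^r sum a_n x^n and match x^{r+n}. The recurrence is
  D(n) a_n - 2 a_{n-1} - 1 a_{n-2} = 0,  where D(n) = (r+n)(r+n-1) + (-3/10)(r+n) + (2/5).
  a_n = [2 a_{n-1} + 1 a_{n-2}] / D(n).
Since the indicial polynomial factors as (r - r_1)(r - r_2), D(n) = (r_1 + n - r_1)(r_1 + n - r_2) = n(n + 3/10).
Evaluating step by step (a_0 = 1):
  n = 1: D(1) = 1(1 + 3/10) = 13/10; numerator = 2(1) = 2; a_1 = (2)/(13/10) = 20/13
  n = 2: D(2) = 2(2 + 3/10) = 23/5; numerator = 2(20/13) + 1(1) = 53/13; a_2 = (53/13)/(23/5) = 265/299
  n = 3: D(3) = 3(3 + 3/10) = 99/10; numerator = 2(265/299) + 1(20/13) = 990/299; a_3 = (990/299)/(99/10) = 100/299
  n = 4: D(4) = 4(4 + 3/10) = 86/5; numerator = 2(100/299) + 1(265/299) = 465/299; a_4 = (465/299)/(86/5) = 2325/25714
  n = 5: D(5) = 5(5 + 3/10) = 53/2; numerator = 2(2325/25714) + 1(100/299) = 6625/12857; a_5 = (6625/12857)/(53/2) = 250/12857

r = 4/5; a_0 = 1; a_1 = 20/13; a_2 = 265/299; a_3 = 100/299; a_4 = 2325/25714; a_5 = 250/12857


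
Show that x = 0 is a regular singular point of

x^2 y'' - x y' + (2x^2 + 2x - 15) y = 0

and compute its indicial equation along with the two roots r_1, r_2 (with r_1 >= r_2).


Divide by x^2 to reach normal form y'' + P_1(x) y' + P_2(x) y = 0 with P_1(x) = -1/x and P_2(x) = 2 + 2/x - 15/x^2.
x = 0 is a singular point because the y'-coefficient -1/x has a pole at x = 0 and the y-coefficient 2 + 2/x - 15/x^2 has a pole at x = 0.
It is a regular singular point because x P_1(x) = p(x) = -1 and x^2 P_2(x) = q(x) = 2x^2 + 2x - 15 are polynomials, hence analytic at x = 0.
p(0) = -1,  q(0) = -15.
Indicial equation: r(r-1) + p(0) r + q(0) = 0, i.e. r^2 + (p(0) - 1) r + q(0) = 0, i.e. r^2 - 2 r - 15 = 0.
Discriminant: (-2)^2 - 4(-15) = 64, so r = (2 ± 8)/2.
Solving: r_1 = 5, r_2 = -3.

indicial: r^2 - 2 r - 15 = 0; roots r_1 = 5, r_2 = -3


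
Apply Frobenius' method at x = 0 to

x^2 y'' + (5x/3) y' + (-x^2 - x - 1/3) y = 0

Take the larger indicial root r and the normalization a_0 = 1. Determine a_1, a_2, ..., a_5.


Write in Frobenius form y'' + (p(x)/x) y' + (q(x)/x^2) y = 0:
  p(x) = 5/3,  q(x) = -x^2 - x - 1/3.
Indicial equation: r(r-1) + (5/3) r + (-1/3) = 0 -> roots r_1 = 1/3, r_2 = -1.
Take r = r_1 = 1/3. Let y(x) = x^r sum_{n>=0} a_n x^n with a_0 = 1.
Substitute y = x^r sum a_n x^n and match x^{r+n}. The recurrence is
  D(n) a_n - 1 a_{n-1} - 1 a_{n-2} = 0,  where D(n) = (r+n)(r+n-1) + (5/3)(r+n) + (-1/3).
  a_n = [1 a_{n-1} + 1 a_{n-2}] / D(n).
Since the indicial polynomial factors as (r - r_1)(r - r_2), D(n) = (r_1 + n - r_1)(r_1 + n - r_2) = n(n + 4/3).
Evaluating step by step (a_0 = 1):
  n = 1: D(1) = 1(1 + 4/3) = 7/3; numerator = 1(1) = 1; a_1 = (1)/(7/3) = 3/7
  n = 2: D(2) = 2(2 + 4/3) = 20/3; numerator = 1(3/7) + 1(1) = 10/7; a_2 = (10/7)/(20/3) = 3/14
  n = 3: D(3) = 3(3 + 4/3) = 13; numerator = 1(3/14) + 1(3/7) = 9/14; a_3 = (9/14)/(13) = 9/182
  n = 4: D(4) = 4(4 + 4/3) = 64/3; numerator = 1(9/182) + 1(3/14) = 24/91; a_4 = (24/91)/(64/3) = 9/728
  n = 5: D(5) = 5(5 + 4/3) = 95/3; numerator = 1(9/728) + 1(9/182) = 45/728; a_5 = (45/728)/(95/3) = 27/13832

r = 1/3; a_0 = 1; a_1 = 3/7; a_2 = 3/14; a_3 = 9/182; a_4 = 9/728; a_5 = 27/13832


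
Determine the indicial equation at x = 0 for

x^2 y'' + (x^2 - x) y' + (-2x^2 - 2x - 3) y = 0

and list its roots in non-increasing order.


Divide by x^2 to reach normal form y'' + P_1(x) y' + P_2(x) y = 0 with P_1(x) = 1 - 1/x and P_2(x) = -2 - 2/x - 3/x^2.
x = 0 is a singular point because the y'-coefficient 1 - 1/x has a pole at x = 0 and the y-coefficient -2 - 2/x - 3/x^2 has a pole at x = 0.
It is a regular singular point because x P_1(x) = p(x) = x - 1 and x^2 P_2(x) = q(x) = -2x^2 - 2x - 3 are polynomials, hence analytic at x = 0.
p(0) = -1,  q(0) = -3.
Indicial equation: r(r-1) + p(0) r + q(0) = 0, i.e. r^2 + (p(0) - 1) r + q(0) = 0, i.e. r^2 - 2 r - 3 = 0.
Discriminant: (-2)^2 - 4(-3) = 16, so r = (2 ± 4)/2.
Solving: r_1 = 3, r_2 = -1.

indicial: r^2 - 2 r - 3 = 0; roots r_1 = 3, r_2 = -1


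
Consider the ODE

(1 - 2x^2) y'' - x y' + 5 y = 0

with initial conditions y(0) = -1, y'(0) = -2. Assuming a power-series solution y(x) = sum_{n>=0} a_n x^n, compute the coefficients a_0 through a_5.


Ansatz: y(x) = sum_{n>=0} a_n x^n, so y'(x) = sum_{n>=1} n a_n x^(n-1) and y''(x) = sum_{n>=2} n(n-1) a_n x^(n-2).
Substitute into P(x) y'' + Q(x) y' + R(x) y = 0 with P(x) = 1 - 2x^2, Q(x) = -x, R(x) = 5, and match powers of x.
Initial conditions: a_0 = -1, a_1 = -2.
Setting the coefficient of each power of x to zero and solving order by order (substituting the coefficients already found):
  x^0: 2 a_2 + 5 a_0 = 0  ->  2 a_2 = -5 a_0 = 5  ->  a_2 = 5/2
  x^1: 6 a_3 + 4 a_1 = 0  ->  6 a_3 = -4 a_1 = 8  ->  a_3 = 4/3
  x^2: 12 a_4 - a_2 = 0  ->  12 a_4 = a_2 = 5/2  ->  a_4 = 5/24
  x^3: 20 a_5 - 10 a_3 = 0  ->  20 a_5 = 10 a_3 = 40/3  ->  a_5 = 2/3
Truncated series: y(x) = -1 - 2 x + (5/2) x^2 + (4/3) x^3 + (5/24) x^4 + (2/3) x^5 + O(x^6).

a_0 = -1; a_1 = -2; a_2 = 5/2; a_3 = 4/3; a_4 = 5/24; a_5 = 2/3


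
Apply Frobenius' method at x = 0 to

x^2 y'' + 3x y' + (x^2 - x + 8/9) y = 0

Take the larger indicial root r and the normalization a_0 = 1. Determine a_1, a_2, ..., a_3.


Write in Frobenius form y'' + (p(x)/x) y' + (q(x)/x^2) y = 0:
  p(x) = 3,  q(x) = x^2 - x + 8/9.
Indicial equation: r(r-1) + (3) r + (8/9) = 0 -> roots r_1 = -2/3, r_2 = -4/3.
Take r = r_1 = -2/3. Let y(x) = x^r sum_{n>=0} a_n x^n with a_0 = 1.
Substitute y = x^r sum a_n x^n and match x^{r+n}. The recurrence is
  D(n) a_n - 1 a_{n-1} + 1 a_{n-2} = 0,  where D(n) = (r+n)(r+n-1) + (3)(r+n) + (8/9).
  a_n = [1 a_{n-1} - 1 a_{n-2}] / D(n).
Since the indicial polynomial factors as (r - r_1)(r - r_2), D(n) = (r_1 + n - r_1)(r_1 + n - r_2) = n(n + 2/3).
Evaluating step by step (a_0 = 1):
  n = 1: D(1) = 1(1 + 2/3) = 5/3; numerator = 1(1) = 1; a_1 = (1)/(5/3) = 3/5
  n = 2: D(2) = 2(2 + 2/3) = 16/3; numerator = 1(3/5) - 1(1) = -2/5; a_2 = (-2/5)/(16/3) = -3/40
  n = 3: D(3) = 3(3 + 2/3) = 11; numerator = 1(-3/40) - 1(3/5) = -27/40; a_3 = (-27/40)/(11) = -27/440

r = -2/3; a_0 = 1; a_1 = 3/5; a_2 = -3/40; a_3 = -27/440


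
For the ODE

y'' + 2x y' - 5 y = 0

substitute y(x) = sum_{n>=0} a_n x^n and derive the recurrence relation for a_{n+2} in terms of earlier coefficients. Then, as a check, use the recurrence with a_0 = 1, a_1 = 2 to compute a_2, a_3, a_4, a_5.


Substitute y = sum_n a_n x^n.
y''(x) has coefficient (n+2)(n+1) a_{n+2} at x^n;
2 x y'(x) has coefficient 2 n a_n at x^n (shift);
-5 y(x) has coefficient -5 a_n at x^n.
Matching x^n: (n+2)(n+1) a_{n+2} + (2n - 5) a_n = 0.
Thus a_{n+2} = (-2n + 5) / ((n+1)(n+2)) * a_n.

Check with a_0 = 1, a_1 = 2 (apply the recurrence for n = 0, 1, 2, 3): a_0 = 1, a_1 = 2, a_2 = 5/2, a_3 = 1, a_4 = 5/24, a_5 = -1/20.

a_(n+2) = (-2n + 5) / ((n+1)(n+2)) * a_n; check: a_0 = 1, a_1 = 2, a_2 = 5/2, a_3 = 1, a_4 = 5/24, a_5 = -1/20


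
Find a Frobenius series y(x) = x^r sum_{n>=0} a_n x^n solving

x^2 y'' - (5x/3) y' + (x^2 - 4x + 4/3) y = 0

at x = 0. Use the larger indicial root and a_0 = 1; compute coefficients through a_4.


Write in Frobenius form y'' + (p(x)/x) y' + (q(x)/x^2) y = 0:
  p(x) = -5/3,  q(x) = x^2 - 4x + 4/3.
Indicial equation: r(r-1) + (-5/3) r + (4/3) = 0 -> roots r_1 = 2, r_2 = 2/3.
Take r = r_1 = 2. Let y(x) = x^r sum_{n>=0} a_n x^n with a_0 = 1.
Substitute y = x^r sum a_n x^n and match x^{r+n}. The recurrence is
  D(n) a_n - 4 a_{n-1} + 1 a_{n-2} = 0,  where D(n) = (r+n)(r+n-1) + (-5/3)(r+n) + (4/3).
  a_n = [4 a_{n-1} - 1 a_{n-2}] / D(n).
Since the indicial polynomial factors as (r - r_1)(r - r_2), D(n) = (r_1 + n - r_1)(r_1 + n - r_2) = n(n + 4/3).
Evaluating step by step (a_0 = 1):
  n = 1: D(1) = 1(1 + 4/3) = 7/3; numerator = 4(1) = 4; a_1 = (4)/(7/3) = 12/7
  n = 2: D(2) = 2(2 + 4/3) = 20/3; numerator = 4(12/7) - 1(1) = 41/7; a_2 = (41/7)/(20/3) = 123/140
  n = 3: D(3) = 3(3 + 4/3) = 13; numerator = 4(123/140) - 1(12/7) = 9/5; a_3 = (9/5)/(13) = 9/65
  n = 4: D(4) = 4(4 + 4/3) = 64/3; numerator = 4(9/65) - 1(123/140) = -591/1820; a_4 = (-591/1820)/(64/3) = -1773/116480

r = 2; a_0 = 1; a_1 = 12/7; a_2 = 123/140; a_3 = 9/65; a_4 = -1773/116480


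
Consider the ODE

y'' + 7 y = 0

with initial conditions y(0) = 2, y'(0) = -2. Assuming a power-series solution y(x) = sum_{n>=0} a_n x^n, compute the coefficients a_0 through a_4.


Ansatz: y(x) = sum_{n>=0} a_n x^n, so y'(x) = sum_{n>=1} n a_n x^(n-1) and y''(x) = sum_{n>=2} n(n-1) a_n x^(n-2).
Substitute into P(x) y'' + Q(x) y' + R(x) y = 0 with P(x) = 1, Q(x) = 0, R(x) = 7, and match powers of x.
Initial conditions: a_0 = 2, a_1 = -2.
Setting the coefficient of each power of x to zero and solving order by order (substituting the coefficients already found):
  x^0: 2 a_2 + 7 a_0 = 0  ->  2 a_2 = -7 a_0 = -14  ->  a_2 = -7
  x^1: 6 a_3 + 7 a_1 = 0  ->  6 a_3 = -7 a_1 = 14  ->  a_3 = 7/3
  x^2: 12 a_4 + 7 a_2 = 0  ->  12 a_4 = -7 a_2 = 49  ->  a_4 = 49/12
Truncated series: y(x) = 2 - 2 x - 7 x^2 + (7/3) x^3 + (49/12) x^4 + O(x^5).

a_0 = 2; a_1 = -2; a_2 = -7; a_3 = 7/3; a_4 = 49/12


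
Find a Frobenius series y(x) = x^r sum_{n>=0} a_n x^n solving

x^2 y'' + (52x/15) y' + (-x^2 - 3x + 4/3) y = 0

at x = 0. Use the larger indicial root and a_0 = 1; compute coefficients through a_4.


Write in Frobenius form y'' + (p(x)/x) y' + (q(x)/x^2) y = 0:
  p(x) = 52/15,  q(x) = -x^2 - 3x + 4/3.
Indicial equation: r(r-1) + (52/15) r + (4/3) = 0 -> roots r_1 = -4/5, r_2 = -5/3.
Take r = r_1 = -4/5. Let y(x) = x^r sum_{n>=0} a_n x^n with a_0 = 1.
Substitute y = x^r sum a_n x^n and match x^{r+n}. The recurrence is
  D(n) a_n - 3 a_{n-1} - 1 a_{n-2} = 0,  where D(n) = (r+n)(r+n-1) + (52/15)(r+n) + (4/3).
  a_n = [3 a_{n-1} + 1 a_{n-2}] / D(n).
Since the indicial polynomial factors as (r - r_1)(r - r_2), D(n) = (r_1 + n - r_1)(r_1 + n - r_2) = n(n + 13/15).
Evaluating step by step (a_0 = 1):
  n = 1: D(1) = 1(1 + 13/15) = 28/15; numerator = 3(1) = 3; a_1 = (3)/(28/15) = 45/28
  n = 2: D(2) = 2(2 + 13/15) = 86/15; numerator = 3(45/28) + 1(1) = 163/28; a_2 = (163/28)/(86/15) = 2445/2408
  n = 3: D(3) = 3(3 + 13/15) = 58/5; numerator = 3(2445/2408) + 1(45/28) = 11205/2408; a_3 = (11205/2408)/(58/5) = 56025/139664
  n = 4: D(4) = 4(4 + 13/15) = 292/15; numerator = 3(56025/139664) + 1(2445/2408) = 309885/139664; a_4 = (309885/139664)/(292/15) = 63675/558656

r = -4/5; a_0 = 1; a_1 = 45/28; a_2 = 2445/2408; a_3 = 56025/139664; a_4 = 63675/558656
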